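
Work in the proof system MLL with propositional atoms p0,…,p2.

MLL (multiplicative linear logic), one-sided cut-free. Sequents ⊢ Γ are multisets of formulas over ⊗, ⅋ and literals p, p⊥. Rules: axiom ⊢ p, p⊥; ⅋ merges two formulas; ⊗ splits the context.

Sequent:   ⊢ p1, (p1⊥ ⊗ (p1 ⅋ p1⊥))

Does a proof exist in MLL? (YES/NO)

Derivation trace:
[⊗]  ⊢ p1, (p1⊥ ⊗ (p1 ⅋ p1⊥))
  [Ax]  ⊢ p1, p1⊥
  [⅋]  ⊢ (p1 ⅋ p1⊥)
    [Ax]  ⊢ p1, p1⊥

Result: YES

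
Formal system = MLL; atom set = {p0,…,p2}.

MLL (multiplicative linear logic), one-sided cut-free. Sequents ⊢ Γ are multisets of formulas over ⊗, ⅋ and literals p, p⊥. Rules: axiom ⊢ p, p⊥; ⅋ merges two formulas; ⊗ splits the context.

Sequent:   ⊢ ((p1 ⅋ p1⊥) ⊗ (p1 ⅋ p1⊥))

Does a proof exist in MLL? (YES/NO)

Proof tree:
[⊗]  ⊢ ((p1 ⅋ p1⊥) ⊗ (p1 ⅋ p1⊥))
  [⅋]  ⊢ (p1 ⅋ p1⊥)
    [Ax]  ⊢ p1, p1⊥
  [⅋]  ⊢ (p1 ⅋ p1⊥)
    [Ax]  ⊢ p1, p1⊥

Result: YES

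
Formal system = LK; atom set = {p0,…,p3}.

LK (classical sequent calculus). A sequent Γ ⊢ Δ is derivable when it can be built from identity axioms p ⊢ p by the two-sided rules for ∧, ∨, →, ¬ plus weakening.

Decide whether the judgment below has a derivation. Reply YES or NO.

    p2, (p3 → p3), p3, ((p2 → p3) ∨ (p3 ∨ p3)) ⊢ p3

Derivation (root first):
[∨L] p2, (p3 → p3), p3, ((p2 → p3) ∨ (p3 ∨ p3)) ⊢ p3
  [→L] p2, (p3 → p3), p3, (p2 → p3) ⊢ p3
    [Ax] p2 ⊢ p2
    [WL] p3, (p3 → p3), p3 ⊢ p3
      [→L] p3, (p3 → p3) ⊢ p3
        [Ax] p3 ⊢ p3
        [Ax] p3 ⊢ p3
  [∨L] (p3 ∨ p3) ⊢ p3
    [Ax] p3 ⊢ p3
    [Ax] p3 ⊢ p3

Result: YES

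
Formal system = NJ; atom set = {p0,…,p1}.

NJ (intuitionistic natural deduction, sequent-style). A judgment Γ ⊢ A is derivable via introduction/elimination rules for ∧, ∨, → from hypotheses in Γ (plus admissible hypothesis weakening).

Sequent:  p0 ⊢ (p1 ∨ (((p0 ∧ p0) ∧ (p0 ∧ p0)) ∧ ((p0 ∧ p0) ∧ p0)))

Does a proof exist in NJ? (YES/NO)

Proof tree:
[∨I₂] p0 ⊢ (p1 ∨ (((p0 ∧ p0) ∧ (p0 ∧ p0)) ∧ ((p0 ∧ p0) ∧ p0)))
  [∧I] p0 ⊢ (((p0 ∧ p0) ∧ (p0 ∧ p0)) ∧ ((p0 ∧ p0) ∧ p0))
    [∧I] p0 ⊢ ((p0 ∧ p0) ∧ (p0 ∧ p0))
      [∧I] p0 ⊢ (p0 ∧ p0)
        [Ax] p0 ⊢ p0
        [Ax] p0 ⊢ p0
      [∧I] p0 ⊢ (p0 ∧ p0)
        [Ax] p0 ⊢ p0
        [Ax] p0 ⊢ p0
    [∧I] p0 ⊢ ((p0 ∧ p0) ∧ p0)
      [∧I] p0 ⊢ (p0 ∧ p0)
        [Ax] p0 ⊢ p0
        [Ax] p0 ⊢ p0
      [Ax] p0 ⊢ p0

Result: YES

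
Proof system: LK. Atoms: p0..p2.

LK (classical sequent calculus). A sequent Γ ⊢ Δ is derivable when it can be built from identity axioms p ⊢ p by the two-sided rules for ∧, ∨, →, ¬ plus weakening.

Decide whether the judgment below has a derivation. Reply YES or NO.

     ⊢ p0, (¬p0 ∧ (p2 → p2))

Derivation trace:
[∧R]  ⊢ p0, (¬p0 ∧ (p2 → p2))
  [¬R]  ⊢ p0, ¬p0
    [Ax] p0 ⊢ p0
  [→R]  ⊢ (p2 → p2)
    [Ax] p2 ⊢ p2

Result: YES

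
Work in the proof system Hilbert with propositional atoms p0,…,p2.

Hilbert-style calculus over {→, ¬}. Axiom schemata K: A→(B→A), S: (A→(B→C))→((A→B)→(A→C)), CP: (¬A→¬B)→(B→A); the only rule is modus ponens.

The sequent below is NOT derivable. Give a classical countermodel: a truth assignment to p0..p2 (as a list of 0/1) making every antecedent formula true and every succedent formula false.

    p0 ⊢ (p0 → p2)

Truth-table refutation:
  v=000: Γ:[p0=F] Δ:[(p0 → p2)=T] refutes=False
  v=001: Γ:[p0=F] Δ:[(p0 → p2)=T] refutes=False
  v=010: Γ:[p0=F] Δ:[(p0 → p2)=T] refutes=False
  v=011: Γ:[p0=F] Δ:[(p0 → p2)=T] refutes=False
  v=100: Γ:[p0=T] Δ:[(p0 → p2)=F] refutes=True  ← countermodel

Result: [1, 0, 0]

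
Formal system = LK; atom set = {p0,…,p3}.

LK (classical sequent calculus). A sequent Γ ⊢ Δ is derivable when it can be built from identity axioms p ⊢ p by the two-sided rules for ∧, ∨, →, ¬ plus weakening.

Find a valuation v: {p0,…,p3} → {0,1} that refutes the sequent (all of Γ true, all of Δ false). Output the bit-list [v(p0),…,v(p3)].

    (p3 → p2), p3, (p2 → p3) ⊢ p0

Enumerate valuations to refute Γ ⊢ Δ:
  v=0000: Γ:[(p3 → p2)=T, p3=F, (p2 → p3)=T] Δ:[p0=F] refutes=False
  v=0001: Γ:[(p3 → p2)=F, p3=T, (p2 → p3)=T] Δ:[p0=F] refutes=False
  v=0010: Γ:[(p3 → p2)=T, p3=F, (p2 → p3)=F] Δ:[p0=F] refutes=False
  v=0011: Γ:[(p3 → p2)=T, p3=T, (p2 → p3)=T] Δ:[p0=F] refutes=True  ← countermodel

Result: [0, 0, 1, 1]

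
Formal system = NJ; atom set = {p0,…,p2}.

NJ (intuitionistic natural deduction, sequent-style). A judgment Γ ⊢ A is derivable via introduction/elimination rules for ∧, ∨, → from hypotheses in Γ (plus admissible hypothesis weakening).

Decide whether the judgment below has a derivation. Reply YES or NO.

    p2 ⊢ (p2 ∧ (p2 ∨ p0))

Proof tree:
[∧I] p2 ⊢ (p2 ∧ (p2 ∨ p0))
  [Ax] p2 ⊢ p2
  [∨I₁] p2 ⊢ (p2 ∨ p0)
    [Ax] p2 ⊢ p2

Result: YES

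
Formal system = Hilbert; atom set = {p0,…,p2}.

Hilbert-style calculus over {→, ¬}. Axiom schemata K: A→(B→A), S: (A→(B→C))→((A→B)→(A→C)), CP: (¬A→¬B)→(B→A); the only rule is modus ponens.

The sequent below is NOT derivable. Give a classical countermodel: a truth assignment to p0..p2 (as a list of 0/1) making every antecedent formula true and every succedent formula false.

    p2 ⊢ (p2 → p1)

Search for a countermodel by truth-table:
  v=000: Γ:[p2=F] Δ:[(p2 → p1)=T] refutes=False
  v=001: Γ:[p2=T] Δ:[(p2 → p1)=F] refutes=True  ← countermodel

Result: [0, 0, 1]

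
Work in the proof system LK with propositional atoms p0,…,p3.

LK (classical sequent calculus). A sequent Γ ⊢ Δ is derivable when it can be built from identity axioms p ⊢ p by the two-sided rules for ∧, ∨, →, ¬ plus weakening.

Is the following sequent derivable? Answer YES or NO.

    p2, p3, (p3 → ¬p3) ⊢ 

Derivation trace:
[→L] p2, p3, (p3 → ¬p3) ⊢ 
  [WL] p3, p2 ⊢ p3
    [Ax] p3 ⊢ p3
  [¬L] p3, ¬p3 ⊢ 
    [Ax] p3 ⊢ p3

Result: YES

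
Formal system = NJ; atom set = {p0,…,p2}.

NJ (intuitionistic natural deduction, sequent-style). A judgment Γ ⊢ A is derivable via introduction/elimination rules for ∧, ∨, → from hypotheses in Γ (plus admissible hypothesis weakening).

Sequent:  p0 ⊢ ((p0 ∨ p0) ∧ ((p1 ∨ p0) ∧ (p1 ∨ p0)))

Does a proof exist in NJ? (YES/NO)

Derivation (root first):
[∧I] p0 ⊢ ((p0 ∨ p0) ∧ ((p1 ∨ p0) ∧ (p1 ∨ p0)))
  [∨I₂] p0 ⊢ (p0 ∨ p0)
    [Ax] p0 ⊢ p0
  [∧I] p0 ⊢ ((p1 ∨ p0) ∧ (p1 ∨ p0))
    [∨I₂] p0 ⊢ (p1 ∨ p0)
      [Ax] p0 ⊢ p0
    [∨I₂] p0 ⊢ (p1 ∨ p0)
      [Ax] p0 ⊢ p0

Result: YES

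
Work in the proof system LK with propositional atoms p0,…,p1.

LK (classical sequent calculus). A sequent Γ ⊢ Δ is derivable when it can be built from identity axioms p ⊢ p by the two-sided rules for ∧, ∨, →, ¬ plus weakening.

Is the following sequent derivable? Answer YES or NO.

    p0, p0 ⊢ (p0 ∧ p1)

Truth-table refutation:
  v=00: Γ:[p0=F, p0=F] Δ:[(p0 ∧ p1)=F] refutes=False
  v=01: Γ:[p0=F, p0=F] Δ:[(p0 ∧ p1)=F] refutes=False
  v=10: Γ:[p0=T, p0=T] Δ:[(p0 ∧ p1)=F] refutes=True  ← countermodel

Result: NO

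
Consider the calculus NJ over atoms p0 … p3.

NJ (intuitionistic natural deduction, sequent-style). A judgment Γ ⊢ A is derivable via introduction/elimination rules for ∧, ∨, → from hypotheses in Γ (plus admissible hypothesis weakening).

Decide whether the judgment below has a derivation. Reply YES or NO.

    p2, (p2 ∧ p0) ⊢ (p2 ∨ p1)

Proof tree:
[∨I₁] p2, (p2 ∧ p0) ⊢ (p2 ∨ p1)
  [Wk] p2, (p2 ∧ p0) ⊢ p2
    [Ax] p2 ⊢ p2

Result: YES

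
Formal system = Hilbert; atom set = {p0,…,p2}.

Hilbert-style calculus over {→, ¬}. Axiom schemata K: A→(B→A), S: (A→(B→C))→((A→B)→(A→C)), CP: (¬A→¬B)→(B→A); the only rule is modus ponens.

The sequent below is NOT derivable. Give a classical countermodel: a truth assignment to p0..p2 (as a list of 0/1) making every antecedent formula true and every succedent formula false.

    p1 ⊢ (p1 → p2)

Search for a countermodel by truth-table:
  v=000: Γ:[p1=F] Δ:[(p1 → p2)=T] refutes=False
  v=001: Γ:[p1=F] Δ:[(p1 → p2)=T] refutes=False
  v=010: Γ:[p1=T] Δ:[(p1 → p2)=F] refutes=True  ← countermodel

Result: [0, 1, 0]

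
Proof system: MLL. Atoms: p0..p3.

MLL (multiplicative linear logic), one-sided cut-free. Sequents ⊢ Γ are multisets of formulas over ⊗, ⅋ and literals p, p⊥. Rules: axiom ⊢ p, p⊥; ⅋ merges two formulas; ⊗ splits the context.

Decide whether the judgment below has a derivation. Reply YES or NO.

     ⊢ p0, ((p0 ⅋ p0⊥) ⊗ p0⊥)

Derivation (root first):
[⊗]  ⊢ p0, ((p0 ⅋ p0⊥) ⊗ p0⊥)
  [⅋]  ⊢ (p0 ⅋ p0⊥)
    [Ax]  ⊢ p0, p0⊥
  [Ax]  ⊢ p0, p0⊥

Result: YES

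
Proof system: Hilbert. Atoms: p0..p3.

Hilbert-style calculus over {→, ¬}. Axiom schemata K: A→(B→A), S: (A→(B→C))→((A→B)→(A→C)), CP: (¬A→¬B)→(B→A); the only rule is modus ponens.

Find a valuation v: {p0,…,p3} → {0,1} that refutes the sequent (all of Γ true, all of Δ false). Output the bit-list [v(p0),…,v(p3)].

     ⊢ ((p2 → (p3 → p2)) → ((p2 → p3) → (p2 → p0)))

Truth-table refutation:
  v=0000: Γ:[] Δ:[((p2 → (p3 → p2)) → ((p2 → p3) → (p2 → p0)))=T] refutes=False
  v=0001: Γ:[] Δ:[((p2 → (p3 → p2)) → ((p2 → p3) → (p2 → p0)))=T] refutes=False
  v=0010: Γ:[] Δ:[((p2 → (p3 → p2)) → ((p2 → p3) → (p2 → p0)))=T] refutes=False
  v=0011: Γ:[] Δ:[((p2 → (p3 → p2)) → ((p2 → p3) → (p2 → p0)))=F] refutes=True  ← countermodel

Result: [0, 0, 1, 1]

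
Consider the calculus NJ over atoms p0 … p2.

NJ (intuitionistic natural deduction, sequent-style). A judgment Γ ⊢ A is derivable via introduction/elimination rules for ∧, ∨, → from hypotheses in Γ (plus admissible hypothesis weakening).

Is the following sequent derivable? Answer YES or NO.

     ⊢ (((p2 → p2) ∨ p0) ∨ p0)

Derivation (root first):
[∨I₁]  ⊢ (((p2 → p2) ∨ p0) ∨ p0)
  [∨I₁]  ⊢ ((p2 → p2) ∨ p0)
    [→I]  ⊢ (p2 → p2)
      [Ax] p2 ⊢ p2

Result: YES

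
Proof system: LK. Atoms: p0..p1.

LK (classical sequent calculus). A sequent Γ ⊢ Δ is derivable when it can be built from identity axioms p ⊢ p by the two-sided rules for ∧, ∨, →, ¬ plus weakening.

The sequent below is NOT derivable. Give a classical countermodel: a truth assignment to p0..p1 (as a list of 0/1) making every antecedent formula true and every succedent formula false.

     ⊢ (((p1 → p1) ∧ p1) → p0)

Enumerate valuations to refute Γ ⊢ Δ:
  v=00: Γ:[] Δ:[(((p1 → p1) ∧ p1) → p0)=T] refutes=False
  v=01: Γ:[] Δ:[(((p1 → p1) ∧ p1) → p0)=F] refutes=True  ← countermodel

Result: [0, 1]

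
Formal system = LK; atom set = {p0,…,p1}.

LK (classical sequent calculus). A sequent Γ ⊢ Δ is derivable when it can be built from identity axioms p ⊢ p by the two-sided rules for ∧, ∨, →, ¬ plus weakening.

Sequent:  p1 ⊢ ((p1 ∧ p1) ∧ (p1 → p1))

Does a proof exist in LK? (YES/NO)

Derivation trace:
[∧R] p1 ⊢ ((p1 ∧ p1) ∧ (p1 → p1))
  [∧R] p1 ⊢ (p1 ∧ p1)
    [Ax] p1 ⊢ p1
    [Ax] p1 ⊢ p1
  [→R]  ⊢ (p1 → p1)
    [Ax] p1 ⊢ p1

Result: YES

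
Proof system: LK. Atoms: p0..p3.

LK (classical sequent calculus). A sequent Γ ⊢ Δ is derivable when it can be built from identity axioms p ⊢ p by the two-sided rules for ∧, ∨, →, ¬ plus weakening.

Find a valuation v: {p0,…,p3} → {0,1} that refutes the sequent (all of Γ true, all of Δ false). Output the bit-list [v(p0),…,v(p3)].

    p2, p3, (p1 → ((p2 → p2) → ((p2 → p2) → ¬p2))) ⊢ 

Search for a countermodel by truth-table:
  v=0000: Γ:[p2=F, p3=F, (p1 → ((p2 → p2) → ((p2 → p2) → ¬p2)))=T] Δ:[] refutes=False
  v=0001: Γ:[p2=F, p3=T, (p1 → ((p2 → p2) → ((p2 → p2) → ¬p2)))=T] Δ:[] refutes=False
  v=0010: Γ:[p2=T, p3=F, (p1 → ((p2 → p2) → ((p2 → p2) → ¬p2)))=T] Δ:[] refutes=False
  v=0011: Γ:[p2=T, p3=T, (p1 → ((p2 → p2) → ((p2 → p2) → ¬p2)))=T] Δ:[] refutes=True  ← countermodel

Result: [0, 0, 1, 1]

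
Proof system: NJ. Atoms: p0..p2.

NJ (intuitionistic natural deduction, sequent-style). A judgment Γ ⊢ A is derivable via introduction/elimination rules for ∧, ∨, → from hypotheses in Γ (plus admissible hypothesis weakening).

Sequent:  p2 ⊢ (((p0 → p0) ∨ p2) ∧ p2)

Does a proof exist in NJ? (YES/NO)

Proof tree:
[∧I] p2 ⊢ (((p0 → p0) ∨ p2) ∧ p2)
  [∨I₁]  ⊢ ((p0 → p0) ∨ p2)
    [→I]  ⊢ (p0 → p0)
      [Ax] p0 ⊢ p0
  [Wk] p2, p2 ⊢ p2
    [Ax] p2 ⊢ p2

Result: YES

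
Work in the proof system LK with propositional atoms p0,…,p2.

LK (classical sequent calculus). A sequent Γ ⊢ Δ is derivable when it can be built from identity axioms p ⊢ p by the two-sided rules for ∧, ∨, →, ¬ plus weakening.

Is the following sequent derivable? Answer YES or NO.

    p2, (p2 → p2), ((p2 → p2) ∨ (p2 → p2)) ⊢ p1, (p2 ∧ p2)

Proof tree:
[∧R] p2, (p2 → p2), ((p2 → p2) ∨ (p2 → p2)) ⊢ p1, (p2 ∧ p2)
  [→L] p2, (p2 → p2) ⊢ p2
    [Ax] p2 ⊢ p2
    [Ax] p2 ⊢ p2
  [∨L] p2, ((p2 → p2) ∨ (p2 → p2)) ⊢ p1, p2
    [WR] p2, (p2 → p2) ⊢ p2, p1
      [→L] p2, (p2 → p2) ⊢ p2
        [Ax] p2 ⊢ p2
        [Ax] p2 ⊢ p2
    [→L] p2, (p2 → p2) ⊢ p2
      [Ax] p2 ⊢ p2
      [Ax] p2 ⊢ p2

Result: YES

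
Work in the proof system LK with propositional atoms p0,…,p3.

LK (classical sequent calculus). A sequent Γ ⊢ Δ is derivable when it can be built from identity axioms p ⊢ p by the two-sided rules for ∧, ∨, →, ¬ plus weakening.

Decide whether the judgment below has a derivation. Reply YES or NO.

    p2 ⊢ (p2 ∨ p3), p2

Derivation (root first):
[WR] p2 ⊢ (p2 ∨ p3), p2
  [∨R] p2 ⊢ (p2 ∨ p3)
    [WR] p2 ⊢ p2, p3
      [Ax] p2 ⊢ p2

Result: YES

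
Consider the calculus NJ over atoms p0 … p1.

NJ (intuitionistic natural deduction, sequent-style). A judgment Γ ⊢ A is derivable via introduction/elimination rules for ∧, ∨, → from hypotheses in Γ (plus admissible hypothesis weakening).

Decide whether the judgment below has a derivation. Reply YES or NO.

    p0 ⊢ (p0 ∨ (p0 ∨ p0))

Derivation trace:
[∨I₂] p0 ⊢ (p0 ∨ (p0 ∨ p0))
  [∨I₁] p0 ⊢ (p0 ∨ p0)
    [Ax] p0 ⊢ p0

Result: YES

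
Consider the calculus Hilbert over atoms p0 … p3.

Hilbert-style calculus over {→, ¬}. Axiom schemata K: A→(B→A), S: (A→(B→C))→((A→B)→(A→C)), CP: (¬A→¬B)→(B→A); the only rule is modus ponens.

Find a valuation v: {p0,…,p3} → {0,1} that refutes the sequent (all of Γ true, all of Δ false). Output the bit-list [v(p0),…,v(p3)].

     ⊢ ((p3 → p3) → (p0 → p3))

Search for a countermodel by truth-table:
  v=0000: Γ:[] Δ:[((p3 → p3) → (p0 → p3))=T] refutes=False
  v=0001: Γ:[] Δ:[((p3 → p3) → (p0 → p3))=T] refutes=False
  v=0010: Γ:[] Δ:[((p3 → p3) → (p0 → p3))=T] refutes=False
  v=0011: Γ:[] Δ:[((p3 → p3) → (p0 → p3))=T] refutes=False
  v=0100: Γ:[] Δ:[((p3 → p3) → (p0 → p3))=T] refutes=False
  v=0101: Γ:[] Δ:[((p3 → p3) → (p0 → p3))=T] refutes=False
  v=0110: Γ:[] Δ:[((p3 → p3) → (p0 → p3))=T] refutes=False
  v=0111: Γ:[] Δ:[((p3 → p3) → (p0 → p3))=T] refutes=False
  v=1000: Γ:[] Δ:[((p3 → p3) → (p0 → p3))=F] refutes=True  ← countermodel

Result: [1, 0, 0, 0]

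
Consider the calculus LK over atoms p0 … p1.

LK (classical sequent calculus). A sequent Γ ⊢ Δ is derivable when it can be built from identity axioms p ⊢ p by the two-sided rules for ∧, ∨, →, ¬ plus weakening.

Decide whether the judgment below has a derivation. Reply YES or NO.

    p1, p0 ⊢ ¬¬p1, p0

Derivation (root first):
[WR] p1, p0 ⊢ ¬¬p1, p0
  [WL] p1, p0 ⊢ ¬¬p1
    [¬R] p1 ⊢ ¬¬p1
      [¬L] p1, ¬p1 ⊢ 
        [Ax] p1 ⊢ p1

Result: YES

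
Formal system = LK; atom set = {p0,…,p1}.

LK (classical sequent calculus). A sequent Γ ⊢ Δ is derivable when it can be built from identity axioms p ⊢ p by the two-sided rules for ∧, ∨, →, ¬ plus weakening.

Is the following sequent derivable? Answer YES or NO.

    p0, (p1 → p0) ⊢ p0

Derivation (root first):
[→L] p0, (p1 → p0) ⊢ p0
  [WR] p0 ⊢ p0, p1
    [Ax] p0 ⊢ p0
  [Ax] p0 ⊢ p0

Result: YES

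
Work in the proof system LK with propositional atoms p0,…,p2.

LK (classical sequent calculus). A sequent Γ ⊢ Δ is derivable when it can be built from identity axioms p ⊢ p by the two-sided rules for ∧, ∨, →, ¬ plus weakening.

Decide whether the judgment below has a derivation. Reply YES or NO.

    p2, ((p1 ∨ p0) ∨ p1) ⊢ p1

Enumerate valuations to refute Γ ⊢ Δ:
  v=000: Γ:[p2=F, ((p1 ∨ p0) ∨ p1)=F] Δ:[p1=F] refutes=False
  v=001: Γ:[p2=T, ((p1 ∨ p0) ∨ p1)=F] Δ:[p1=F] refutes=False
  v=010: Γ:[p2=F, ((p1 ∨ p0) ∨ p1)=T] Δ:[p1=T] refutes=False
  v=011: Γ:[p2=T, ((p1 ∨ p0) ∨ p1)=T] Δ:[p1=T] refutes=False
  v=100: Γ:[p2=F, ((p1 ∨ p0) ∨ p1)=T] Δ:[p1=F] refutes=False
  v=101: Γ:[p2=T, ((p1 ∨ p0) ∨ p1)=T] Δ:[p1=F] refutes=True  ← countermodel

Result: NO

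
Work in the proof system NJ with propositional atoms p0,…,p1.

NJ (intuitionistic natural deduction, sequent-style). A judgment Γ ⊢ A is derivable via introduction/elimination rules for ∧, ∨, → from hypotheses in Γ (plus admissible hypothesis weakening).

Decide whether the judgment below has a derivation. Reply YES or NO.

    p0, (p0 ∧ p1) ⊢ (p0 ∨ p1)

Derivation trace:
[Wk] p0, (p0 ∧ p1) ⊢ (p0 ∨ p1)
  [∨I₁] p0 ⊢ (p0 ∨ p1)
    [Ax] p0 ⊢ p0

Result: YES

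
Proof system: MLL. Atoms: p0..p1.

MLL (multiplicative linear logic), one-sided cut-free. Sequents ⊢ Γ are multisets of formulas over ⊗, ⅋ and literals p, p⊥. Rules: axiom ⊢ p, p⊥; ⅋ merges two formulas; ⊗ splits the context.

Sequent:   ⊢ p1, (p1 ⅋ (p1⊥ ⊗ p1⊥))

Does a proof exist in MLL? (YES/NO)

Proof tree:
[⅋]  ⊢ p1, (p1 ⅋ (p1⊥ ⊗ p1⊥))
  [⊗]  ⊢ p1, p1, (p1⊥ ⊗ p1⊥)
    [Ax]  ⊢ p1, p1⊥
    [Ax]  ⊢ p1, p1⊥

Result: YES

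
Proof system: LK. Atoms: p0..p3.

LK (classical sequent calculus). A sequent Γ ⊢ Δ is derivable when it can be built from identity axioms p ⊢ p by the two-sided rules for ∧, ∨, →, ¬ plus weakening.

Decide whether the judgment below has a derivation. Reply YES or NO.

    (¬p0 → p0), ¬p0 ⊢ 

Proof tree:
[¬L] (¬p0 → p0), ¬p0 ⊢ 
  [→L] (¬p0 → p0) ⊢ p0
    [¬R]  ⊢ p0, ¬p0
      [Ax] p0 ⊢ p0
    [Ax] p0 ⊢ p0

Result: YES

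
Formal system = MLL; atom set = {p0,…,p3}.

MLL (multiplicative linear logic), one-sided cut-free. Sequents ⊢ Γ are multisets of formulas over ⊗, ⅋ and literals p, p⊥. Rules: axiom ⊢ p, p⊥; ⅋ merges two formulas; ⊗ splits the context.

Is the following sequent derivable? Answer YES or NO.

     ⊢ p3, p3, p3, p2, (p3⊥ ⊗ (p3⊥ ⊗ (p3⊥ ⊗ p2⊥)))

Derivation (root first):
[⊗]  ⊢ p3, p3, p3, p2, (p3⊥ ⊗ (p3⊥ ⊗ (p3⊥ ⊗ p2⊥)))
  [Ax]  ⊢ p3, p3⊥
  [⊗]  ⊢ p3, p3, p2, (p3⊥ ⊗ (p3⊥ ⊗ p2⊥))
    [Ax]  ⊢ p3, p3⊥
    [⊗]  ⊢ p3, p2, (p3⊥ ⊗ p2⊥)
      [Ax]  ⊢ p3, p3⊥
      [Ax]  ⊢ p2, p2⊥

Result: YES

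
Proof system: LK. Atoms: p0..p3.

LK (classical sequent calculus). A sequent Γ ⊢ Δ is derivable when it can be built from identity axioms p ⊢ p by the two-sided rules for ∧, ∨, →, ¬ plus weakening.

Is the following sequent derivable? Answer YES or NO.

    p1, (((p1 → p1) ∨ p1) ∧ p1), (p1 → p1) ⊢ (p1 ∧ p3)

Search for a countermodel by truth-table:
  v=0000: Γ:[p1=F, (((p1 → p1) ∨ p1) ∧ p1)=F, (p1 → p1)=T] Δ:[(p1 ∧ p3)=F] refutes=False
  v=0001: Γ:[p1=F, (((p1 → p1) ∨ p1) ∧ p1)=F, (p1 → p1)=T] Δ:[(p1 ∧ p3)=F] refutes=False
  v=0010: Γ:[p1=F, (((p1 → p1) ∨ p1) ∧ p1)=F, (p1 → p1)=T] Δ:[(p1 ∧ p3)=F] refutes=False
  v=0011: Γ:[p1=F, (((p1 → p1) ∨ p1) ∧ p1)=F, (p1 → p1)=T] Δ:[(p1 ∧ p3)=F] refutes=False
  v=0100: Γ:[p1=T, (((p1 → p1) ∨ p1) ∧ p1)=T, (p1 → p1)=T] Δ:[(p1 ∧ p3)=F] refutes=True  ← countermodel

Result: NO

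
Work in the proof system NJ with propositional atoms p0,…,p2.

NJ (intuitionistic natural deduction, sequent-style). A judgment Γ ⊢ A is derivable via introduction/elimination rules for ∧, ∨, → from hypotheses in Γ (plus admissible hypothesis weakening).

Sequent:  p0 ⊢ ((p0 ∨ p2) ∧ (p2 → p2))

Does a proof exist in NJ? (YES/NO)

Derivation trace:
[∧I] p0 ⊢ ((p0 ∨ p2) ∧ (p2 → p2))
  [∨I₁] p0 ⊢ (p0 ∨ p2)
    [Ax] p0 ⊢ p0
  [→I]  ⊢ (p2 → p2)
    [Ax] p2 ⊢ p2

Result: YES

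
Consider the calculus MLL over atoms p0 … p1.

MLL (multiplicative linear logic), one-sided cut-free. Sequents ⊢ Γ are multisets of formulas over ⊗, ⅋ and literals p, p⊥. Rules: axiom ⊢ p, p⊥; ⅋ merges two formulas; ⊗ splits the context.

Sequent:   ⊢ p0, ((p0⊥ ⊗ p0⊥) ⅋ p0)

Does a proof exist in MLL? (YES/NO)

Derivation (root first):
[⅋]  ⊢ p0, ((p0⊥ ⊗ p0⊥) ⅋ p0)
  [⊗]  ⊢ p0, p0, (p0⊥ ⊗ p0⊥)
    [Ax]  ⊢ p0, p0⊥
    [Ax]  ⊢ p0, p0⊥

Result: YES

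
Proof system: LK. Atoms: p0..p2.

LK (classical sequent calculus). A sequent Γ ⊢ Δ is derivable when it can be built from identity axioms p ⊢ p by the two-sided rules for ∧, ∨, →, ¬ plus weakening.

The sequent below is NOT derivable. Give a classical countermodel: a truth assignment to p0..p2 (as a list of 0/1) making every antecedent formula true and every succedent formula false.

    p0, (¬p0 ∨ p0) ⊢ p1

Enumerate valuations to refute Γ ⊢ Δ:
  v=000: Γ:[p0=F, (¬p0 ∨ p0)=T] Δ:[p1=F] refutes=False
  v=001: Γ:[p0=F, (¬p0 ∨ p0)=T] Δ:[p1=F] refutes=False
  v=010: Γ:[p0=F, (¬p0 ∨ p0)=T] Δ:[p1=T] refutes=False
  v=011: Γ:[p0=F, (¬p0 ∨ p0)=T] Δ:[p1=T] refutes=False
  v=100: Γ:[p0=T, (¬p0 ∨ p0)=T] Δ:[p1=F] refutes=True  ← countermodel

Result: [1, 0, 0]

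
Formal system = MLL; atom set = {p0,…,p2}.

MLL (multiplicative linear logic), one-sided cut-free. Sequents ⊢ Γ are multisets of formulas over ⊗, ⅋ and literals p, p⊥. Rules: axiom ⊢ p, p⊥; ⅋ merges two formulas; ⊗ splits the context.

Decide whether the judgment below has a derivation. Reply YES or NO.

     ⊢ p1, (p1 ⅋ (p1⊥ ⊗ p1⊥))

Derivation trace:
[⅋]  ⊢ p1, (p1 ⅋ (p1⊥ ⊗ p1⊥))
  [⊗]  ⊢ p1, p1, (p1⊥ ⊗ p1⊥)
    [Ax]  ⊢ p1, p1⊥
    [Ax]  ⊢ p1, p1⊥

Result: YES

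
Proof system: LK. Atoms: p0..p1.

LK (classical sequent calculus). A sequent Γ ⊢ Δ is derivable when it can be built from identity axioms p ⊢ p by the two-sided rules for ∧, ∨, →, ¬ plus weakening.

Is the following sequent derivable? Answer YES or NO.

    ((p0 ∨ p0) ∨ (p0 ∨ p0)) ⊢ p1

Enumerate valuations to refute Γ ⊢ Δ:
  v=00: Γ:[((p0 ∨ p0) ∨ (p0 ∨ p0))=F] Δ:[p1=F] refutes=False
  v=01: Γ:[((p0 ∨ p0) ∨ (p0 ∨ p0))=F] Δ:[p1=T] refutes=False
  v=10: Γ:[((p0 ∨ p0) ∨ (p0 ∨ p0))=T] Δ:[p1=F] refutes=True  ← countermodel

Result: NO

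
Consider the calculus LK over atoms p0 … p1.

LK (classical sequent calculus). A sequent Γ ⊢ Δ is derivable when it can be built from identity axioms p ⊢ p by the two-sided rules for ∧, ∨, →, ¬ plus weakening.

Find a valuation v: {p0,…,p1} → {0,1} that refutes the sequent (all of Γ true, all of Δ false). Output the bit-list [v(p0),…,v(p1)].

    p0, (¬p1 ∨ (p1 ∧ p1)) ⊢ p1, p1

Search for a countermodel by truth-table:
  v=00: Γ:[p0=F, (¬p1 ∨ (p1 ∧ p1))=T] Δ:[p1=F, p1=F] refutes=False
  v=01: Γ:[p0=F, (¬p1 ∨ (p1 ∧ p1))=T] Δ:[p1=T, p1=T] refutes=False
  v=10: Γ:[p0=T, (¬p1 ∨ (p1 ∧ p1))=T] Δ:[p1=F, p1=F] refutes=True  ← countermodel

Result: [1, 0]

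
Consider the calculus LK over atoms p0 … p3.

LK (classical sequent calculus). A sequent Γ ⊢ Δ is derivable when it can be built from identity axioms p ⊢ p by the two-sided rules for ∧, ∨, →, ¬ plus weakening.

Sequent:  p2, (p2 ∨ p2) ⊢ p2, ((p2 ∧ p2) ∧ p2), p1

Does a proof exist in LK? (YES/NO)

Derivation trace:
[WR] p2, (p2 ∨ p2) ⊢ p2, ((p2 ∧ p2) ∧ p2), p1
  [∧R] p2, (p2 ∨ p2) ⊢ p2, ((p2 ∧ p2) ∧ p2)
    [∧R] p2, (p2 ∨ p2) ⊢ (p2 ∧ p2)
      [∨L] (p2 ∨ p2) ⊢ p2
        [Ax] p2 ⊢ p2
        [Ax] p2 ⊢ p2
      [Ax] p2 ⊢ p2
    [WR] (p2 ∨ p2) ⊢ p2, p2
      [∨L] (p2 ∨ p2) ⊢ p2
        [Ax] p2 ⊢ p2
        [Ax] p2 ⊢ p2

Result: YES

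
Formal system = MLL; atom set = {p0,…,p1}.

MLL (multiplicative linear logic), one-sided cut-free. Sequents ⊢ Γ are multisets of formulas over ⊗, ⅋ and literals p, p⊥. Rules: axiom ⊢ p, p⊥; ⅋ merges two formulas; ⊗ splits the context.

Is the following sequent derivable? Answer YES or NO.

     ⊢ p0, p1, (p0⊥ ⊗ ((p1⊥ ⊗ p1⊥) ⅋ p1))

Proof tree:
[⊗]  ⊢ p0, p1, (p0⊥ ⊗ ((p1⊥ ⊗ p1⊥) ⅋ p1))
  [Ax]  ⊢ p0, p0⊥
  [⅋]  ⊢ p1, ((p1⊥ ⊗ p1⊥) ⅋ p1)
    [⊗]  ⊢ p1, p1, (p1⊥ ⊗ p1⊥)
      [Ax]  ⊢ p1, p1⊥
      [Ax]  ⊢ p1, p1⊥

Result: YES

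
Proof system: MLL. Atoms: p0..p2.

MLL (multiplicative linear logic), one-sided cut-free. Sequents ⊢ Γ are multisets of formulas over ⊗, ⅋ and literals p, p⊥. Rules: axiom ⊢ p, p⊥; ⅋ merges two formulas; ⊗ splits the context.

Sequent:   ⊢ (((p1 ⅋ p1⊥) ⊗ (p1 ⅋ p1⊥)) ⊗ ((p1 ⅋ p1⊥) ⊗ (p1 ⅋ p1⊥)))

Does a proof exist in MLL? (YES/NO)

Derivation (root first):
[⊗]  ⊢ (((p1 ⅋ p1⊥) ⊗ (p1 ⅋ p1⊥)) ⊗ ((p1 ⅋ p1⊥) ⊗ (p1 ⅋ p1⊥)))
  [⊗]  ⊢ ((p1 ⅋ p1⊥) ⊗ (p1 ⅋ p1⊥))
    [⅋]  ⊢ (p1 ⅋ p1⊥)
      [Ax]  ⊢ p1, p1⊥
    [⅋]  ⊢ (p1 ⅋ p1⊥)
      [Ax]  ⊢ p1, p1⊥
  [⊗]  ⊢ ((p1 ⅋ p1⊥) ⊗ (p1 ⅋ p1⊥))
    [⅋]  ⊢ (p1 ⅋ p1⊥)
      [Ax]  ⊢ p1, p1⊥
    [⅋]  ⊢ (p1 ⅋ p1⊥)
      [Ax]  ⊢ p1, p1⊥

Result: YES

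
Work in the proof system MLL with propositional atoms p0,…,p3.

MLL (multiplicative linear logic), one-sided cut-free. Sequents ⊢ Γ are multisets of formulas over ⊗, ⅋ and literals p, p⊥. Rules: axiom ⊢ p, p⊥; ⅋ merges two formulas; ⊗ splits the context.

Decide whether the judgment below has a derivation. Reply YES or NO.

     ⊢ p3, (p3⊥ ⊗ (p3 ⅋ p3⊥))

Derivation trace:
[⊗]  ⊢ p3, (p3⊥ ⊗ (p3 ⅋ p3⊥))
  [Ax]  ⊢ p3, p3⊥
  [⅋]  ⊢ (p3 ⅋ p3⊥)
    [Ax]  ⊢ p3, p3⊥

Result: YES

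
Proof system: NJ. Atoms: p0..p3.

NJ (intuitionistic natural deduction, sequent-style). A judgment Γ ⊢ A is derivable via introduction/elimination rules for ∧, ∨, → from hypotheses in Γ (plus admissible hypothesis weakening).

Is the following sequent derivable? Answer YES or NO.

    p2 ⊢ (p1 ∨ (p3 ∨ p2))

Derivation trace:
[∨I₂] p2 ⊢ (p1 ∨ (p3 ∨ p2))
  [∨I₂] p2 ⊢ (p3 ∨ p2)
    [Ax] p2 ⊢ p2

Result: YES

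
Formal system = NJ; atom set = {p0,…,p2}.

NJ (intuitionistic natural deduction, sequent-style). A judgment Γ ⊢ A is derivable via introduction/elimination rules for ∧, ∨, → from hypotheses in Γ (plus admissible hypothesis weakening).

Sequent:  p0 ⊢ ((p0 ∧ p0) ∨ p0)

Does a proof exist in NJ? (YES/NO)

Proof tree:
[∨I₁] p0 ⊢ ((p0 ∧ p0) ∨ p0)
  [∧I] p0 ⊢ (p0 ∧ p0)
    [Ax] p0 ⊢ p0
    [Ax] p0 ⊢ p0

Result: YES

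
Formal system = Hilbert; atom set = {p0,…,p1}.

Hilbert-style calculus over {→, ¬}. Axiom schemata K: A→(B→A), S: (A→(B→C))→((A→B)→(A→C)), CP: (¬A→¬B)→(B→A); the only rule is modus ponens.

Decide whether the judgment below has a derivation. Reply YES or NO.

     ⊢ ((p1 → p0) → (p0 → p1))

Truth-table refutation:
  v=00: Γ:[] Δ:[((p1 → p0) → (p0 → p1))=T] refutes=False
  v=01: Γ:[] Δ:[((p1 → p0) → (p0 → p1))=T] refutes=False
  v=10: Γ:[] Δ:[((p1 → p0) → (p0 → p1))=F] refutes=True  ← countermodel

Result: NO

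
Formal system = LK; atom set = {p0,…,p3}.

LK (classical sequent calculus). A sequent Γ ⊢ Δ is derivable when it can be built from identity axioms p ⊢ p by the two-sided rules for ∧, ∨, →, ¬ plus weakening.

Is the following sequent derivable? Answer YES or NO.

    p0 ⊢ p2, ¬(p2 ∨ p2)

Proof tree:
[WL] p0 ⊢ p2, ¬(p2 ∨ p2)
  [¬R]  ⊢ p2, ¬(p2 ∨ p2)
    [∨L] (p2 ∨ p2) ⊢ p2
      [Ax] p2 ⊢ p2
      [Ax] p2 ⊢ p2

Result: YES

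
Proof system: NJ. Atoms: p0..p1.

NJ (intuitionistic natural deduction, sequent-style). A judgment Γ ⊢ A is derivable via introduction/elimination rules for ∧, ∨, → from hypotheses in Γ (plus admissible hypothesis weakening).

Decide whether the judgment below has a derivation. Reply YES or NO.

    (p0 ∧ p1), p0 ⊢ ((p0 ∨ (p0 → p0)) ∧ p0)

Proof tree:
[∧I] (p0 ∧ p1), p0 ⊢ ((p0 ∨ (p0 → p0)) ∧ p0)
  [Wk] (p0 ∧ p1) ⊢ (p0 ∨ (p0 → p0))
    [∨I₂]  ⊢ (p0 ∨ (p0 → p0))
      [→I]  ⊢ (p0 → p0)
        [Ax] p0 ⊢ p0
  [Ax] p0 ⊢ p0

Result: YES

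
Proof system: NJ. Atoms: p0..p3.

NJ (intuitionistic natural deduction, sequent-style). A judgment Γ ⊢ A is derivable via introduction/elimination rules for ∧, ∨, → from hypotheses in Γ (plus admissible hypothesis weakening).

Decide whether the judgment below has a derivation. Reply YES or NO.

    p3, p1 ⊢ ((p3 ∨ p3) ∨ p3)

Proof tree:
[∨I₁] p3, p1 ⊢ ((p3 ∨ p3) ∨ p3)
  [∨I₂] p3, p1 ⊢ (p3 ∨ p3)
    [Wk] p3, p1 ⊢ p3
      [Ax] p3 ⊢ p3

Result: YES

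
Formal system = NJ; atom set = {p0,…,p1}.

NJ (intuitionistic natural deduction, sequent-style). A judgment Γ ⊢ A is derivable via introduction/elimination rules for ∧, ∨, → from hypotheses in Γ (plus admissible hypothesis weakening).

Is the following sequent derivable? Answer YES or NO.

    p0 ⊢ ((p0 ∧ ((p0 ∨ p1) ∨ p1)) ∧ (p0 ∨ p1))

Proof tree:
[∧I] p0 ⊢ ((p0 ∧ ((p0 ∨ p1) ∨ p1)) ∧ (p0 ∨ p1))
  [∧I] p0 ⊢ (p0 ∧ ((p0 ∨ p1) ∨ p1))
    [Ax] p0 ⊢ p0
    [∨I₁] p0 ⊢ ((p0 ∨ p1) ∨ p1)
      [∨I₁] p0 ⊢ (p0 ∨ p1)
        [Ax] p0 ⊢ p0
  [∨I₁] p0 ⊢ (p0 ∨ p1)
    [Ax] p0 ⊢ p0

Result: YES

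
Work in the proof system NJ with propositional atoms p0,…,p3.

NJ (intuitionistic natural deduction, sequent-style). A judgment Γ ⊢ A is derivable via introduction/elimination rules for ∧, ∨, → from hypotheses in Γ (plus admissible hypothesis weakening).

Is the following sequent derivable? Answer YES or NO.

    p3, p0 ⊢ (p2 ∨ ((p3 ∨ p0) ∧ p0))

Proof tree:
[∨I₂] p3, p0 ⊢ (p2 ∨ ((p3 ∨ p0) ∧ p0))
  [∧I] p3, p0 ⊢ ((p3 ∨ p0) ∧ p0)
    [∨I₁] p3 ⊢ (p3 ∨ p0)
      [Ax] p3 ⊢ p3
    [Ax] p0 ⊢ p0

Result: YES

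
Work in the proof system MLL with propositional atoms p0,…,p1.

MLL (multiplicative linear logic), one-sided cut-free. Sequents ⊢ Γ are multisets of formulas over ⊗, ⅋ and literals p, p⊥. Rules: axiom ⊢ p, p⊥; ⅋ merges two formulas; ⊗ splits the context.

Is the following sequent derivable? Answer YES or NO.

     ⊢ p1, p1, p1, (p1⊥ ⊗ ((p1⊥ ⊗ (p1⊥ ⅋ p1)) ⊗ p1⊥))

Derivation (root first):
[⊗]  ⊢ p1, p1, p1, (p1⊥ ⊗ ((p1⊥ ⊗ (p1⊥ ⅋ p1)) ⊗ p1⊥))
  [Ax]  ⊢ p1, p1⊥
  [⊗]  ⊢ p1, p1, ((p1⊥ ⊗ (p1⊥ ⅋ p1)) ⊗ p1⊥)
    [⊗]  ⊢ p1, (p1⊥ ⊗ (p1⊥ ⅋ p1))
      [Ax]  ⊢ p1, p1⊥
      [⅋]  ⊢ (p1⊥ ⅋ p1)
        [Ax]  ⊢ p1, p1⊥
    [Ax]  ⊢ p1, p1⊥

Result: YES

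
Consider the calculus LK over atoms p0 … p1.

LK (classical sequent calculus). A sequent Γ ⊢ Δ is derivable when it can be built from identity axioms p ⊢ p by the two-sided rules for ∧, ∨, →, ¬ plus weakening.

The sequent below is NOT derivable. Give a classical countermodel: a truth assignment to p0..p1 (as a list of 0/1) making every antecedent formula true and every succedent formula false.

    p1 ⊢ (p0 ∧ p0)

Truth-table refutation:
  v=00: Γ:[p1=F] Δ:[(p0 ∧ p0)=F] refutes=False
  v=01: Γ:[p1=T] Δ:[(p0 ∧ p0)=F] refutes=True  ← countermodel

Result: [0, 1]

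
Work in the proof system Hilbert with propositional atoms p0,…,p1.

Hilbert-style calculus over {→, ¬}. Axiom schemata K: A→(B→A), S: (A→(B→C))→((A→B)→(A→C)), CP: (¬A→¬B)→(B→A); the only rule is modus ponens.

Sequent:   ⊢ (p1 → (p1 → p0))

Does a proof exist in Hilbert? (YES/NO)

Enumerate valuations to refute Γ ⊢ Δ:
  v=00: Γ:[] Δ:[(p1 → (p1 → p0))=T] refutes=False
  v=01: Γ:[] Δ:[(p1 → (p1 → p0))=F] refutes=True  ← countermodel

Result: NO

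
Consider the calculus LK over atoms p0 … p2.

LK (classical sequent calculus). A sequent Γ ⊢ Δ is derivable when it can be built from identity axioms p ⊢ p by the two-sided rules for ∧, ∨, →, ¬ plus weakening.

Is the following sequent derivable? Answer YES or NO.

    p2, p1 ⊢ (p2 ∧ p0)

Truth-table refutation:
  v=000: Γ:[p2=F, p1=F] Δ:[(p2 ∧ p0)=F] refutes=False
  v=001: Γ:[p2=T, p1=F] Δ:[(p2 ∧ p0)=F] refutes=False
  v=010: Γ:[p2=F, p1=T] Δ:[(p2 ∧ p0)=F] refutes=False
  v=011: Γ:[p2=T, p1=T] Δ:[(p2 ∧ p0)=F] refutes=True  ← countermodel

Result: NO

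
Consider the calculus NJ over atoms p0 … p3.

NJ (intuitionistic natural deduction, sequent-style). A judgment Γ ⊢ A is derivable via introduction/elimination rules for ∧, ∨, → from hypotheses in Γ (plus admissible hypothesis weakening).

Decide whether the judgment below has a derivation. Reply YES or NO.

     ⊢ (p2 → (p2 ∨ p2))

Proof tree:
[→I]  ⊢ (p2 → (p2 ∨ p2))
  [∨I₁] p2 ⊢ (p2 ∨ p2)
    [Ax] p2 ⊢ p2

Result: YES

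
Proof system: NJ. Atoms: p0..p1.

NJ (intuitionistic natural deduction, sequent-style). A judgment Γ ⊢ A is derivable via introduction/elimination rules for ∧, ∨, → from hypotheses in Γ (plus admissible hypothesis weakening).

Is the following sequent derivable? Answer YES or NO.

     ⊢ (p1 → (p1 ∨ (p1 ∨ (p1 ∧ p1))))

Proof tree:
[→I]  ⊢ (p1 → (p1 ∨ (p1 ∨ (p1 ∧ p1))))
  [∨I₂] p1 ⊢ (p1 ∨ (p1 ∨ (p1 ∧ p1)))
    [∨I₂] p1 ⊢ (p1 ∨ (p1 ∧ p1))
      [∧I] p1 ⊢ (p1 ∧ p1)
        [Ax] p1 ⊢ p1
        [Ax] p1 ⊢ p1

Result: YES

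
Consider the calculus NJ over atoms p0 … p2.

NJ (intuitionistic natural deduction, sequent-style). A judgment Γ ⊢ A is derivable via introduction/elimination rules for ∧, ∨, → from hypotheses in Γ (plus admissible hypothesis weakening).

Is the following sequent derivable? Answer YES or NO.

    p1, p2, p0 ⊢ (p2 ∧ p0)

Derivation trace:
[∧I] p1, p2, p0 ⊢ (p2 ∧ p0)
  [Ax] p2 ⊢ p2
  [Wk] p0, p1 ⊢ p0
    [Ax] p0 ⊢ p0

Result: YES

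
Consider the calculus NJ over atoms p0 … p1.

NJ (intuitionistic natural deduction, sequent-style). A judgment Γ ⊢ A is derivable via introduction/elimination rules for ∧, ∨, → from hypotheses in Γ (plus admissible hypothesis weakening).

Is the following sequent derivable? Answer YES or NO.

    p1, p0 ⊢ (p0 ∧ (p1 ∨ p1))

Derivation (root first):
[∧I] p1, p0 ⊢ (p0 ∧ (p1 ∨ p1))
  [Ax] p0 ⊢ p0
  [∨I₂] p1 ⊢ (p1 ∨ p1)
    [Ax] p1 ⊢ p1

Result: YES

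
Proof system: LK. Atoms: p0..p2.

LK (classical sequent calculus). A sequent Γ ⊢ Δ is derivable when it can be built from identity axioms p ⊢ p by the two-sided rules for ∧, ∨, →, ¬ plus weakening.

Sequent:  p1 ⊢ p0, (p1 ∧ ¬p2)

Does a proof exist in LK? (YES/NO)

Enumerate valuations to refute Γ ⊢ Δ:
  v=000: Γ:[p1=F] Δ:[p0=F, (p1 ∧ ¬p2)=F] refutes=False
  v=001: Γ:[p1=F] Δ:[p0=F, (p1 ∧ ¬p2)=F] refutes=False
  v=010: Γ:[p1=T] Δ:[p0=F, (p1 ∧ ¬p2)=T] refutes=False
  v=011: Γ:[p1=T] Δ:[p0=F, (p1 ∧ ¬p2)=F] refutes=True  ← countermodel

Result: NO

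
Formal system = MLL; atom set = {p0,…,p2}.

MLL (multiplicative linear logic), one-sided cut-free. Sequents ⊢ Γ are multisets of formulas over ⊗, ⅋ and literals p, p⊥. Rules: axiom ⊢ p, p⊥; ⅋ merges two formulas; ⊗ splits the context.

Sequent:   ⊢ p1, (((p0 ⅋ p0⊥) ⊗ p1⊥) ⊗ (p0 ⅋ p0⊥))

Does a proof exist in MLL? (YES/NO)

Derivation (root first):
[⊗]  ⊢ p1, (((p0 ⅋ p0⊥) ⊗ p1⊥) ⊗ (p0 ⅋ p0⊥))
  [⊗]  ⊢ p1, ((p0 ⅋ p0⊥) ⊗ p1⊥)
    [⅋]  ⊢ (p0 ⅋ p0⊥)
      [Ax]  ⊢ p0, p0⊥
    [Ax]  ⊢ p1, p1⊥
  [⅋]  ⊢ (p0 ⅋ p0⊥)
    [Ax]  ⊢ p0, p0⊥

Result: YES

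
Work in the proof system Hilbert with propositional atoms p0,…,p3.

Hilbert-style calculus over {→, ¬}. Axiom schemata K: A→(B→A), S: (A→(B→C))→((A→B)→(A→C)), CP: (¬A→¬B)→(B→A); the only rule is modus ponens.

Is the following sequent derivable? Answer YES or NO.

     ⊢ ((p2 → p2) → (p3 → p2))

Enumerate valuations to refute Γ ⊢ Δ:
  v=0000: Γ:[] Δ:[((p2 → p2) → (p3 → p2))=T] refutes=False
  v=0001: Γ:[] Δ:[((p2 → p2) → (p3 → p2))=F] refutes=True  ← countermodel

Result: NO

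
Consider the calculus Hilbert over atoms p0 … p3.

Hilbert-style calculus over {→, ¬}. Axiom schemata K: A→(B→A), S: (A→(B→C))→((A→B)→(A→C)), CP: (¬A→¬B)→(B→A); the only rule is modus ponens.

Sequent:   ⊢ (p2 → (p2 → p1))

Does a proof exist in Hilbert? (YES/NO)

Search for a countermodel by truth-table:
  v=0000: Γ:[] Δ:[(p2 → (p2 → p1))=T] refutes=False
  v=0001: Γ:[] Δ:[(p2 → (p2 → p1))=T] refutes=False
  v=0010: Γ:[] Δ:[(p2 → (p2 → p1))=F] refutes=True  ← countermodel

Result: NO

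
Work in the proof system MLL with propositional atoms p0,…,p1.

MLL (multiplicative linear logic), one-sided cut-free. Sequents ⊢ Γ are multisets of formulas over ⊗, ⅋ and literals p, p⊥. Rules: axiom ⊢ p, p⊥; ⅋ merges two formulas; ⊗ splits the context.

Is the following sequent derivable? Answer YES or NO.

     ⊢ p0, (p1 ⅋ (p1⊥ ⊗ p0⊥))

Derivation (root first):
[⅋]  ⊢ p0, (p1 ⅋ (p1⊥ ⊗ p0⊥))
  [⊗]  ⊢ p1, p0, (p1⊥ ⊗ p0⊥)
    [Ax]  ⊢ p1, p1⊥
    [Ax]  ⊢ p0, p0⊥

Result: YES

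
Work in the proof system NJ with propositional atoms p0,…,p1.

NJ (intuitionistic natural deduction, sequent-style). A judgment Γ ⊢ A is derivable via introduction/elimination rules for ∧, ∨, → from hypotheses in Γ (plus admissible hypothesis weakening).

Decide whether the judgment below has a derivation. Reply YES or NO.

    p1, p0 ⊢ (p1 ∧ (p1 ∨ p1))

Derivation trace:
[∧I] p1, p0 ⊢ (p1 ∧ (p1 ∨ p1))
  [Ax] p1 ⊢ p1
  [∨I₁] p1, p0 ⊢ (p1 ∨ p1)
    [Wk] p1, p0 ⊢ p1
      [Ax] p1 ⊢ p1

Result: YES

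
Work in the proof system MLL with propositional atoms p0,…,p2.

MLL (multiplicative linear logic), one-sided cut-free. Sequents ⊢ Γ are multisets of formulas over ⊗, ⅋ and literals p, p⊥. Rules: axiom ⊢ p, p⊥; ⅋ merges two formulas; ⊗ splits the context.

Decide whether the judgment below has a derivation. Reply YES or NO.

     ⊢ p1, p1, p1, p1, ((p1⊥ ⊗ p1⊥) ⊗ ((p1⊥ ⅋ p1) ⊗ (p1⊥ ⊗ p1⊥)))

Derivation (root first):
[⊗]  ⊢ p1, p1, p1, p1, ((p1⊥ ⊗ p1⊥) ⊗ ((p1⊥ ⅋ p1) ⊗ (p1⊥ ⊗ p1⊥)))
  [⊗]  ⊢ p1, p1, (p1⊥ ⊗ p1⊥)
    [Ax]  ⊢ p1, p1⊥
    [Ax]  ⊢ p1, p1⊥
  [⊗]  ⊢ p1, p1, ((p1⊥ ⅋ p1) ⊗ (p1⊥ ⊗ p1⊥))
    [⅋]  ⊢ (p1⊥ ⅋ p1)
      [Ax]  ⊢ p1, p1⊥
    [⊗]  ⊢ p1, p1, (p1⊥ ⊗ p1⊥)
      [Ax]  ⊢ p1, p1⊥
      [Ax]  ⊢ p1, p1⊥

Result: YES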